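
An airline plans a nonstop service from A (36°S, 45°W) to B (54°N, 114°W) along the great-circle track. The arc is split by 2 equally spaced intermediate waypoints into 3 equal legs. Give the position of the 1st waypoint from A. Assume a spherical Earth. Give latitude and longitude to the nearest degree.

≈ (5°S, 65°W)

From cos δ = sin φ₁ sin φ₂ + cos φ₁ cos φ₂ cos Δλ, the central angle is δ ≈ 1.881 rad (107.8°).
Interpolate at f = 1/3 with slerp weights a = sin((1−f)δ)/sin δ ≈ 0.998, b = sin(fδ)/sin δ ≈ 0.616.
p = a·p₁ + b·p₂ ≈ (0.424, -0.902, -0.088); φ = arcsin(p_z) ≈ -5.05°, λ = atan2(p_y, p_x) ≈ -64.84°.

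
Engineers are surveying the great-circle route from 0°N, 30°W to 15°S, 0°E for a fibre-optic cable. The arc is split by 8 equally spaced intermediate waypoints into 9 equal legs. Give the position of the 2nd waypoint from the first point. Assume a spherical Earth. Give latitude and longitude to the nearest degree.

Write both endpoints as unit vectors p₁, p₂ with components (cos φ cos λ, cos φ sin λ, sin φ).
The central angle between the endpoints is δ = arccos(p₁·p₂) ≈ 0.580 rad (33.2°).
Interpolate at f = 2/9 with slerp weights a = sin((1−f)δ)/sin δ ≈ 0.796, b = sin(fδ)/sin δ ≈ 0.235.
p = a·p₁ + b·p₂ ≈ (0.915, -0.398, -0.061); φ = arcsin(p_z) ≈ -3.48°, λ = atan2(p_y, p_x) ≈ -23.48°.

≈ 3°S, 23°W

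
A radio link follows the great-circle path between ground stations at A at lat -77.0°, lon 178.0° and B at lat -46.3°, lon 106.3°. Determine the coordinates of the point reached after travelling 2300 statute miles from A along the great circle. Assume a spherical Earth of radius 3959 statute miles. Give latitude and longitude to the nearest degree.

≈ lat -54°, lon 111°

Convert each endpoint to a unit vector on the sphere (x = cos φ cos λ, y = cos φ sin λ, z = sin φ).
The central angle between the endpoints is δ = arccos(p₁·p₂) ≈ 0.718 rad (41.1°). The total great-circle distance is δ·R ≈ 0.718 × 3959 ≈ 2842 mi, so the target fraction is f = 2300/2842 ≈ 0.809.
Interpolate at f ≈ 0.809 with slerp weights a = sin((1−f)δ)/sin δ ≈ 0.207, b = sin(fδ)/sin δ ≈ 0.834.
p = a·p₁ + b·p₂ ≈ (-0.208, 0.555, -0.805); φ = arcsin(p_z) ≈ -53.65°, λ = atan2(p_y, p_x) ≈ 110.59°.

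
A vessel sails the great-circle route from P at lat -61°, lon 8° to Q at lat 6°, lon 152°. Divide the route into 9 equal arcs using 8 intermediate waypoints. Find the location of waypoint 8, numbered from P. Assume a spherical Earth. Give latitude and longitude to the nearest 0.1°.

≈ lat -6.5°, lon 147.7°

The haversine formula gives a central angle δ ≈ 2.073 rad (118.8°) between the endpoints.
Interpolate at f = 8/9 with slerp weights a = sin((1−f)δ)/sin δ ≈ 0.261, b = sin(fδ)/sin δ ≈ 1.099.
p = a·p₁ + b·p₂ ≈ (-0.840, 0.531, -0.113); φ = arcsin(p_z) ≈ -6.49°, λ = atan2(p_y, p_x) ≈ 147.72°.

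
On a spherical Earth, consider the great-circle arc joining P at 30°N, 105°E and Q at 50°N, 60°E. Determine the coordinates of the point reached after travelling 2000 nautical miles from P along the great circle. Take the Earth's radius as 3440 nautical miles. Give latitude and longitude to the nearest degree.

≈ 48°N, 68°E

Convert each endpoint to a unit vector on the sphere (x = cos φ cos λ, y = cos φ sin λ, z = sin φ).
The central angle between the endpoints is δ = arccos(p₁·p₂) ≈ 0.681 rad (39.0°). The total great-circle distance is δ·R ≈ 0.681 × 3440 ≈ 2344 nmi, so the target fraction is f = 2000/2344 ≈ 0.853.
Interpolate at f ≈ 0.853 with slerp weights a = sin((1−f)δ)/sin δ ≈ 0.159, b = sin(fδ)/sin δ ≈ 0.872.
p = a·p₁ + b·p₂ ≈ (0.245, 0.618, 0.747); φ = arcsin(p_z) ≈ 48.34°, λ = atan2(p_y, p_x) ≈ 68.40°.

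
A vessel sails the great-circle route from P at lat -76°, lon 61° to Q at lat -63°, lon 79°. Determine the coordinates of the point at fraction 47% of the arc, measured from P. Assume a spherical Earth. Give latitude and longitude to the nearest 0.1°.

≈ lat -70.1°, lon 72.3°

Convert each endpoint to a unit vector on the sphere (x = cos φ cos λ, y = cos φ sin λ, z = sin φ).
The central angle between the endpoints is δ = arccos(p₁·p₂) ≈ 0.250 rad (14.3°).
Interpolate at f = 0.47 with slerp weights a = sin((1−f)δ)/sin δ ≈ 0.534, b = sin(fδ)/sin δ ≈ 0.474.
p = a·p₁ + b·p₂ ≈ (0.104, 0.324, -0.940); φ = arcsin(p_z) ≈ -70.10°, λ = atan2(p_y, p_x) ≈ 72.26°.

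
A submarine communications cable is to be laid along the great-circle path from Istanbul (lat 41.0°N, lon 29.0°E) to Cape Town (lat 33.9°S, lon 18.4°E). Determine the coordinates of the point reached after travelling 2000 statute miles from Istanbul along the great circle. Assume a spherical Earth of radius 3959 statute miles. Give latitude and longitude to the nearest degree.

Convert each endpoint to a unit vector on the sphere (x = cos φ cos λ, y = cos φ sin λ, z = sin φ).
The central angle between the endpoints is δ = arccos(p₁·p₂) ≈ 1.318 rad (75.5°). The total great-circle distance is δ·R ≈ 1.318 × 3959 ≈ 5219 mi, so the target fraction is f = 2000/5219 ≈ 0.383.
Interpolate at f ≈ 0.383 with slerp weights a = sin((1−f)δ)/sin δ ≈ 0.750, b = sin(fδ)/sin δ ≈ 0.500.
p = a·p₁ + b·p₂ ≈ (0.889, 0.405, 0.213); φ = arcsin(p_z) ≈ 12.32°, λ = atan2(p_y, p_x) ≈ 24.52°.

≈ lat 12°N, lon 25°E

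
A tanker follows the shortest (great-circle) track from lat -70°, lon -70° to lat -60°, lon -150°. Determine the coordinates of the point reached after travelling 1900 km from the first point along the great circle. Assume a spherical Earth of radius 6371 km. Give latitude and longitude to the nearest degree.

≈ lat -70°, lon -121°

Convert each endpoint to a unit vector on the sphere (x = cos φ cos λ, y = cos φ sin λ, z = sin φ).
The central angle between the endpoints is δ = arccos(p₁·p₂) ≈ 0.567 rad (32.5°). The total great-circle distance is δ·R ≈ 0.567 × 6371 ≈ 3613 km, so the target fraction is f = 1900/3613 ≈ 0.526.
Interpolate at f ≈ 0.526 with slerp weights a = sin((1−f)δ)/sin δ ≈ 0.494, b = sin(fδ)/sin δ ≈ 0.547.
p = a·p₁ + b·p₂ ≈ (-0.179, -0.296, -0.938); φ = arcsin(p_z) ≈ -69.78°, λ = atan2(p_y, p_x) ≈ -121.19°.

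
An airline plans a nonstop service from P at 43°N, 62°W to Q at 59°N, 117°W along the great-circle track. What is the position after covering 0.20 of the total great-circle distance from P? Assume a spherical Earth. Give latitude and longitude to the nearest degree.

≈ 48°N, 70°W

Write both endpoints as unit vectors p₁, p₂ with components (cos φ cos λ, cos φ sin λ, sin φ).
The central angle between the endpoints is δ = arccos(p₁·p₂) ≈ 0.642 rad (36.8°).
Interpolate at f = 0.20 with slerp weights a = sin((1−f)δ)/sin δ ≈ 0.821, b = sin(fδ)/sin δ ≈ 0.214.
p = a·p₁ + b·p₂ ≈ (0.232, -0.628, 0.743); φ = arcsin(p_z) ≈ 47.98°, λ = atan2(p_y, p_x) ≈ -69.75°.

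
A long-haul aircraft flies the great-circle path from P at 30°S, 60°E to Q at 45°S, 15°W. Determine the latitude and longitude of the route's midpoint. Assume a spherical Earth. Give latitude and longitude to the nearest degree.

≈ 44°S, 27°E

Convert each endpoint to a unit vector on the sphere (x = cos φ cos λ, y = cos φ sin λ, z = sin φ).
The central angle between the endpoints is δ = arccos(p₁·p₂) ≈ 1.033 rad (59.2°).
Interpolate at f = 1/2 with slerp weights a = sin((1−f)δ)/sin δ ≈ 0.575, b = sin(fδ)/sin δ ≈ 0.575.
p = a·p₁ + b·p₂ ≈ (0.642, 0.326, -0.694); φ = arcsin(p_z) ≈ -43.96°, λ = atan2(p_y, p_x) ≈ 26.93°.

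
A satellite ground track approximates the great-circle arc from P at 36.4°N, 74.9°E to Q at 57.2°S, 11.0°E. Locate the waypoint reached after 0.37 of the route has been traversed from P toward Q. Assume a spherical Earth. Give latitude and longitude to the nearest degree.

≈ 1°N, 56°E

Convert each endpoint to a unit vector on the sphere (x = cos φ cos λ, y = cos φ sin λ, z = sin φ).
The central angle between the endpoints is δ = arccos(p₁·p₂) ≈ 1.883 rad (107.9°).
Interpolate at f = 0.37 with slerp weights a = sin((1−f)δ)/sin δ ≈ 0.974, b = sin(fδ)/sin δ ≈ 0.674.
p = a·p₁ + b·p₂ ≈ (0.563, 0.827, 0.011); φ = arcsin(p_z) ≈ 0.65°, λ = atan2(p_y, p_x) ≈ 55.75°.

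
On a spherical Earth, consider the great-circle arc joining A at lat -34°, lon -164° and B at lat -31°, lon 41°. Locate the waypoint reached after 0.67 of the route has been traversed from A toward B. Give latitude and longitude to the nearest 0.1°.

Convert each endpoint to a unit vector on the sphere (x = cos φ cos λ, y = cos φ sin λ, z = sin φ).
The central angle between the endpoints is δ = arccos(p₁·p₂) ≈ 1.935 rad (110.9°).
Interpolate at f = 0.67 with slerp weights a = sin((1−f)δ)/sin δ ≈ 0.638, b = sin(fδ)/sin δ ≈ 1.030.
p = a·p₁ + b·p₂ ≈ (0.158, 0.434, -0.887); φ = arcsin(p_z) ≈ -62.52°, λ = atan2(p_y, p_x) ≈ 69.96°.

≈ lat -62.5°, lon 70.0°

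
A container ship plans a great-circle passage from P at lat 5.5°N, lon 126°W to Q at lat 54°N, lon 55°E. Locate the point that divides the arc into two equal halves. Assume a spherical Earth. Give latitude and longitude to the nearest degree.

Convert each endpoint to a unit vector on the sphere (x = cos φ cos λ, y = cos φ sin λ, z = sin φ).
The central angle between the endpoints is δ = arccos(p₁·p₂) ≈ 2.103 rad (120.5°).
Interpolate at f = 1/2 with slerp weights a = sin((1−f)δ)/sin δ ≈ 1.008, b = sin(fδ)/sin δ ≈ 1.008.
p = a·p₁ + b·p₂ ≈ (-0.250, -0.326, 0.912); φ = arcsin(p_z) ≈ 65.74°, λ = atan2(p_y, p_x) ≈ -127.44°.

≈ lat 66°N, lon 127°W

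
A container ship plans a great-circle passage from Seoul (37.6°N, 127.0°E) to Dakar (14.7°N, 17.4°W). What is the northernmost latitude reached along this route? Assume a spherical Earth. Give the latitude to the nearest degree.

The great circle lies in the plane with unit normal n̂ = (p₁ × p₂)/|p₁ × p₂|.
Here n̂_z ≈ -0.505; the vertex latitude is φ_max = arccos|n̂_z| ≈ 59.7°.
Check via Clairaut: cos φ_max = |cos φ₁| · sin C = cos(37.6°)·sin(39.6°) ≈ 0.505, again giving ≈ 59.7°.

≈ 60°N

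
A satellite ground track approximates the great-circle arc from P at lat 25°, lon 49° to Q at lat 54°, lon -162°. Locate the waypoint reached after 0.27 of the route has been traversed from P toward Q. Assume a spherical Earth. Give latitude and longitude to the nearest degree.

Write both endpoints as unit vectors p₁, p₂ with components (cos φ cos λ, cos φ sin λ, sin φ).
The central angle between the endpoints is δ = arccos(p₁·p₂) ≈ 1.686 rad (96.6°).
Interpolate at f = 0.27 with slerp weights a = sin((1−f)δ)/sin δ ≈ 0.949, b = sin(fδ)/sin δ ≈ 0.443.
p = a·p₁ + b·p₂ ≈ (0.317, 0.569, 0.759); φ = arcsin(p_z) ≈ 49.38°, λ = atan2(p_y, p_x) ≈ 60.88°.

≈ lat 49°, lon 61°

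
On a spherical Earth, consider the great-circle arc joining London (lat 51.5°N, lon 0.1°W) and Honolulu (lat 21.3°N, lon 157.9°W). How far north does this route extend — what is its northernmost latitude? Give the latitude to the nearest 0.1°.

≈ 76.9°N

The great circle lies in the plane with unit normal n̂ = (p₁ × p₂)/|p₁ × p₂|.
Here n̂_z ≈ -0.226; the vertex latitude is φ_max = arccos|n̂_z| ≈ 76.9°.
Check via Clairaut: cos φ_max = |cos φ₁| · sin C = cos(51.5°)·sin(21.3°) ≈ 0.226, again giving ≈ 76.9°.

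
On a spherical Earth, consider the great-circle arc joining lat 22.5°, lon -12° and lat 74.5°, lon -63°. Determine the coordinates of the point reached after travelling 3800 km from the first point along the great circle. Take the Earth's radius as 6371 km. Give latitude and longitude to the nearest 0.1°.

≈ lat 55.1°, lon -25.8°

Convert each endpoint to a unit vector on the sphere (x = cos φ cos λ, y = cos φ sin λ, z = sin φ).
The central angle between the endpoints is δ = arccos(p₁·p₂) ≈ 1.019 rad (58.4°). The total great-circle distance is δ·R ≈ 1.019 × 6371 ≈ 6493 km, so the target fraction is f = 3800/6493 ≈ 0.585.
Interpolate at f ≈ 0.585 with slerp weights a = sin((1−f)δ)/sin δ ≈ 0.482, b = sin(fδ)/sin δ ≈ 0.660.
p = a·p₁ + b·p₂ ≈ (0.515, -0.250, 0.820); φ = arcsin(p_z) ≈ 55.07°, λ = atan2(p_y, p_x) ≈ -25.84°.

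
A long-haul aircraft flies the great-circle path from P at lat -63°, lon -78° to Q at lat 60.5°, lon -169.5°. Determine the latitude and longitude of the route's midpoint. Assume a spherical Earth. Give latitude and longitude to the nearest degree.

Write both endpoints as unit vectors p₁, p₂ with components (cos φ cos λ, cos φ sin λ, sin φ).
The central angle between the endpoints is δ = arccos(p₁·p₂) ≈ 2.468 rad (141.4°).
Interpolate at f = 1/2 with slerp weights a = sin((1−f)δ)/sin δ ≈ 1.512, b = sin(fδ)/sin δ ≈ 1.512.
p = a·p₁ + b·p₂ ≈ (-0.589, -0.807, -0.031); φ = arcsin(p_z) ≈ -1.79°, λ = atan2(p_y, p_x) ≈ -126.14°.

≈ lat -2°, lon -126°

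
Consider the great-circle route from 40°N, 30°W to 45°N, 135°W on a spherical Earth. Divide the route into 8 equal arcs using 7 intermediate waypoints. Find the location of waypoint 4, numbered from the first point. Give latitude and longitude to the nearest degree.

≈ 56°N, 80°W

Convert each endpoint to a unit vector on the sphere (x = cos φ cos λ, y = cos φ sin λ, z = sin φ).
The central angle between the endpoints is δ = arccos(p₁·p₂) ≈ 1.251 rad (71.7°).
Interpolate at f = 4/8 with slerp weights a = sin((1−f)δ)/sin δ ≈ 0.617, b = sin(fδ)/sin δ ≈ 0.617.
p = a·p₁ + b·p₂ ≈ (0.101, -0.545, 0.833); φ = arcsin(p_z) ≈ 56.37°, λ = atan2(p_y, p_x) ≈ -79.52°.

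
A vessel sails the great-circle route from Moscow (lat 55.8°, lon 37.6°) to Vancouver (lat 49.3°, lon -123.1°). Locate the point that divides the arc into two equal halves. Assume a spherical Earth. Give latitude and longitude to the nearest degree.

Write both endpoints as unit vectors p₁, p₂ with components (cos φ cos λ, cos φ sin λ, sin φ).
The central angle between the endpoints is δ = arccos(p₁·p₂) ≈ 1.286 rad (73.7°).
Interpolate at f = 1/2 with slerp weights a = sin((1−f)δ)/sin δ ≈ 0.625, b = sin(fδ)/sin δ ≈ 0.625.
p = a·p₁ + b·p₂ ≈ (0.056, -0.127, 0.990); φ = arcsin(p_z) ≈ 82.03°, λ = atan2(p_y, p_x) ≈ -66.31°.

≈ lat 82°, lon -66°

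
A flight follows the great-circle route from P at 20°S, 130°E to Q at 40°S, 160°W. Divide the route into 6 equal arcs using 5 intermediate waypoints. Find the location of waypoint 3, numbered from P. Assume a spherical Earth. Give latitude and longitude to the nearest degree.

≈ 35°S, 161°E

Write both endpoints as unit vectors p₁, p₂ with components (cos φ cos λ, cos φ sin λ, sin φ).
The central angle between the endpoints is δ = arccos(p₁·p₂) ≈ 1.086 rad (62.2°).
Interpolate at f = 3/6 with slerp weights a = sin((1−f)δ)/sin δ ≈ 0.584, b = sin(fδ)/sin δ ≈ 0.584.
p = a·p₁ + b·p₂ ≈ (-0.773, 0.267, -0.575); φ = arcsin(p_z) ≈ -35.11°, λ = atan2(p_y, p_x) ≈ 160.92°.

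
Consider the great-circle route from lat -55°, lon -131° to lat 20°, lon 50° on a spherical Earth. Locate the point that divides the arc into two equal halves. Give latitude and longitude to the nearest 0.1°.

Convert each endpoint to a unit vector on the sphere (x = cos φ cos λ, y = cos φ sin λ, z = sin φ).
The central angle between the endpoints is δ = arccos(p₁·p₂) ≈ 2.531 rad (145.0°).
Interpolate at f = 1/2 with slerp weights a = sin((1−f)δ)/sin δ ≈ 1.662, b = sin(fδ)/sin δ ≈ 1.662.
p = a·p₁ + b·p₂ ≈ (0.379, 0.477, -0.793); φ = arcsin(p_z) ≈ -52.48°, λ = atan2(p_y, p_x) ≈ 51.57°.

≈ lat -52.5°, lon 51.6°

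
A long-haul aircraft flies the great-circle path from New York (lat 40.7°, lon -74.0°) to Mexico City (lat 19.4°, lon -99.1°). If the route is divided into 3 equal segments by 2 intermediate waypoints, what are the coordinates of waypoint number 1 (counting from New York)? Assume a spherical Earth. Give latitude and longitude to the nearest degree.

≈ lat 34°, lon -84°

Write both endpoints as unit vectors p₁, p₂ with components (cos φ cos λ, cos φ sin λ, sin φ).
The central angle between the endpoints is δ = arccos(p₁·p₂) ≈ 0.527 rad (30.2°).
Interpolate at f = 1/3 with slerp weights a = sin((1−f)δ)/sin δ ≈ 0.684, b = sin(fδ)/sin δ ≈ 0.348.
p = a·p₁ + b·p₂ ≈ (0.091, -0.822, 0.562); φ = arcsin(p_z) ≈ 34.17°, λ = atan2(p_y, p_x) ≈ -83.67°.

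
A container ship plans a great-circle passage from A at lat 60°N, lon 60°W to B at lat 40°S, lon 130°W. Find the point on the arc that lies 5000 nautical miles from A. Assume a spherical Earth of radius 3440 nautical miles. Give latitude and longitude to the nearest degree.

Convert each endpoint to a unit vector on the sphere (x = cos φ cos λ, y = cos φ sin λ, z = sin φ).
The central angle between the endpoints is δ = arccos(p₁·p₂) ≈ 2.010 rad (115.2°). The total great-circle distance is δ·R ≈ 2.010 × 3440 ≈ 6916 nmi, so the target fraction is f = 5000/6916 ≈ 0.723.
Interpolate at f ≈ 0.723 with slerp weights a = sin((1−f)δ)/sin δ ≈ 0.584, b = sin(fδ)/sin δ ≈ 1.098.
p = a·p₁ + b·p₂ ≈ (-0.394, -0.897, -0.200); φ = arcsin(p_z) ≈ -11.51°, λ = atan2(p_y, p_x) ≈ -113.73°.

≈ lat 12°S, lon 114°W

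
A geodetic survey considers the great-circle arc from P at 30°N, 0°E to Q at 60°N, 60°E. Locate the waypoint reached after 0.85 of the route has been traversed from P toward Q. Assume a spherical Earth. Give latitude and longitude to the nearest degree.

Convert each endpoint to a unit vector on the sphere (x = cos φ cos λ, y = cos φ sin λ, z = sin φ).
The central angle between the endpoints is δ = arccos(p₁·p₂) ≈ 0.864 rad (49.5°).
Interpolate at f = 0.85 with slerp weights a = sin((1−f)δ)/sin δ ≈ 0.170, b = sin(fδ)/sin δ ≈ 0.881.
p = a·p₁ + b·p₂ ≈ (0.367, 0.382, 0.848); φ = arcsin(p_z) ≈ 58.01°, λ = atan2(p_y, p_x) ≈ 46.08°.

≈ 58°N, 46°E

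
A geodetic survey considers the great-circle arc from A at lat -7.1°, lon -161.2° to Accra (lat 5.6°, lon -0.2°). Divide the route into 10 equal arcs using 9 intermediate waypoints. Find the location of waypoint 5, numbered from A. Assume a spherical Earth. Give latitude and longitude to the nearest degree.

Convert each endpoint to a unit vector on the sphere (x = cos φ cos λ, y = cos φ sin λ, z = sin φ).
The central angle between the endpoints is δ = arccos(p₁·p₂) ≈ 2.811 rad (161.1°).
Interpolate at f = 5/10 with slerp weights a = sin((1−f)δ)/sin δ ≈ 3.039, b = sin(fδ)/sin δ ≈ 3.039.
p = a·p₁ + b·p₂ ≈ (0.170, -0.982, -0.079); φ = arcsin(p_z) ≈ -4.53°, λ = atan2(p_y, p_x) ≈ -80.20°.

≈ lat -5°, lon -80°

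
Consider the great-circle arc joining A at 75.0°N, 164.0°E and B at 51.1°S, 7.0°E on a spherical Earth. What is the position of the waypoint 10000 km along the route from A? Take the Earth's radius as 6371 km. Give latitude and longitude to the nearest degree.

≈ 12°N, 19°E

Write both endpoints as unit vectors p₁, p₂ with components (cos φ cos λ, cos φ sin λ, sin φ).
The central angle between the endpoints is δ = arccos(p₁·p₂) ≈ 2.694 rad (154.3°). The total great-circle distance is δ·R ≈ 2.694 × 6371 ≈ 17161 km, so the target fraction is f = 10000/17161 ≈ 0.583.
Interpolate at f ≈ 0.583 with slerp weights a = sin((1−f)δ)/sin δ ≈ 2.082, b = sin(fδ)/sin δ ≈ 2.309.
p = a·p₁ + b·p₂ ≈ (0.921, 0.325, 0.214); φ = arcsin(p_z) ≈ 12.38°, λ = atan2(p_y, p_x) ≈ 19.45°.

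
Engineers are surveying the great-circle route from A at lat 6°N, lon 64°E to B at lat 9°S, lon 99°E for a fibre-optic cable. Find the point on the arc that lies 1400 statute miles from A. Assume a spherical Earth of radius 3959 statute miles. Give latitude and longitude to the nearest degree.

Convert each endpoint to a unit vector on the sphere (x = cos φ cos λ, y = cos φ sin λ, z = sin φ).
The central angle between the endpoints is δ = arccos(p₁·p₂) ≈ 0.663 rad (38.0°). The total great-circle distance is δ·R ≈ 0.663 × 3959 ≈ 2624 mi, so the target fraction is f = 1400/2624 ≈ 0.534.
Interpolate at f ≈ 0.534 with slerp weights a = sin((1−f)δ)/sin δ ≈ 0.494, b = sin(fδ)/sin δ ≈ 0.563.
p = a·p₁ + b·p₂ ≈ (0.129, 0.991, -0.036); φ = arcsin(p_z) ≈ -2.08°, λ = atan2(p_y, p_x) ≈ 82.61°.

≈ lat 2°S, lon 83°E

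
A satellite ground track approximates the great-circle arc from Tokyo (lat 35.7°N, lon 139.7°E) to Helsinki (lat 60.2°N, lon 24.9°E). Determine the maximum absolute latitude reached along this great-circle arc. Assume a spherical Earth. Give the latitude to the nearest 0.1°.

The great circle lies in the plane with unit normal n̂ = (p₁ × p₂)/|p₁ × p₂|.
Here n̂_z ≈ -0.389; the vertex latitude is φ_max = arccos|n̂_z| ≈ 67.1°.
Check via Clairaut: cos φ_max = |cos φ₁| · sin C = cos(35.7°)·sin(28.6°) ≈ 0.389, again giving ≈ 67.1°.

≈ 67.1°N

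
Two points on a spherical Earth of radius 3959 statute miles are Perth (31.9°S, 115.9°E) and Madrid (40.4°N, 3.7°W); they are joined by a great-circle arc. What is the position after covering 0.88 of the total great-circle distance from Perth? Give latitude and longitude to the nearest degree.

≈ 36°N, 16°E

From cos δ = sin φ₁ sin φ₂ + cos φ₁ cos φ₂ cos Δλ, the central angle is δ ≈ 2.294 rad (131.4°).
Interpolate at f = 0.88 with slerp weights a = sin((1−f)δ)/sin δ ≈ 0.363, b = sin(fδ)/sin δ ≈ 1.202.
p = a·p₁ + b·p₂ ≈ (0.779, 0.218, 0.588); φ = arcsin(p_z) ≈ 35.99°, λ = atan2(p_y, p_x) ≈ 15.62°.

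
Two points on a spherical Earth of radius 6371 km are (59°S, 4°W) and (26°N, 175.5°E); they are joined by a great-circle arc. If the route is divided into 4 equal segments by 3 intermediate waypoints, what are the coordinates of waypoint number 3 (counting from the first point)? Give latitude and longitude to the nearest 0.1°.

≈ (10.7°S, 175.2°E)

Write both endpoints as unit vectors p₁, p₂ with components (cos φ cos λ, cos φ sin λ, sin φ).
The central angle between the endpoints is δ = arccos(p₁·p₂) ≈ 2.566 rad (147.0°).
Interpolate at f = 3/4 with slerp weights a = sin((1−f)δ)/sin δ ≈ 1.099, b = sin(fδ)/sin δ ≈ 1.723.
p = a·p₁ + b·p₂ ≈ (-0.979, 0.082, -0.186); φ = arcsin(p_z) ≈ -10.75°, λ = atan2(p_y, p_x) ≈ 175.21°.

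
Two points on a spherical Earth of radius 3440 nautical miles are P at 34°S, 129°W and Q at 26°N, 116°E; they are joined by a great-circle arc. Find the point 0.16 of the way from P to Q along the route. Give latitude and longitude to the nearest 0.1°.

≈ 28.3°S, 151.3°W

The haversine formula gives a central angle δ ≈ 2.165 rad (124.1°) between the endpoints.
Interpolate at f = 0.16 with slerp weights a = sin((1−f)δ)/sin δ ≈ 1.170, b = sin(fδ)/sin δ ≈ 0.410.
p = a·p₁ + b·p₂ ≈ (-0.772, -0.423, -0.475); φ = arcsin(p_z) ≈ -28.34°, λ = atan2(p_y, p_x) ≈ -151.29°.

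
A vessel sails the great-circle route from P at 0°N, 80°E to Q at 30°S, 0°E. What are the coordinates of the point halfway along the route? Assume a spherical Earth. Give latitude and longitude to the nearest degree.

≈ 19°S, 43°E

Write both endpoints as unit vectors p₁, p₂ with components (cos φ cos λ, cos φ sin λ, sin φ).
The central angle between the endpoints is δ = arccos(p₁·p₂) ≈ 1.420 rad (81.4°).
Interpolate at f = 1/2 with slerp weights a = sin((1−f)δ)/sin δ ≈ 0.659, b = sin(fδ)/sin δ ≈ 0.659.
p = a·p₁ + b·p₂ ≈ (0.685, 0.649, -0.330); φ = arcsin(p_z) ≈ -19.25°, λ = atan2(p_y, p_x) ≈ 43.45°.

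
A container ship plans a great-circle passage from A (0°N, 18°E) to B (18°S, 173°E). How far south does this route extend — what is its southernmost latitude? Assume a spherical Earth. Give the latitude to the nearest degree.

The great circle lies in the plane with unit normal n̂ = (p₁ × p₂)/|p₁ × p₂|.
Here n̂_z ≈ +0.793; the vertex latitude is φ_max = arccos|n̂_z| ≈ 37.6°.

≈ 38°S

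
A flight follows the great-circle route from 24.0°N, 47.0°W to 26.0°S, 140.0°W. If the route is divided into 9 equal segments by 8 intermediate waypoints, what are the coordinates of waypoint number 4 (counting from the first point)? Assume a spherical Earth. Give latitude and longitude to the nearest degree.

≈ 2°N, 88°W

Write both endpoints as unit vectors p₁, p₂ with components (cos φ cos λ, cos φ sin λ, sin φ).
The central angle between the endpoints is δ = arccos(p₁·p₂) ≈ 1.794 rad (102.8°).
Interpolate at f = 4/9 with slerp weights a = sin((1−f)δ)/sin δ ≈ 0.861, b = sin(fδ)/sin δ ≈ 0.734.
p = a·p₁ + b·p₂ ≈ (0.031, -0.999, 0.029); φ = arcsin(p_z) ≈ 1.64°, λ = atan2(p_y, p_x) ≈ -88.21°.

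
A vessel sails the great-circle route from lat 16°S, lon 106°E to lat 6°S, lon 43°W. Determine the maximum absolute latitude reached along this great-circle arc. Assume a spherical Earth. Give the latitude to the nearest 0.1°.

≈ 36.5°S

The great circle lies in the plane with unit normal n̂ = (p₁ × p₂)/|p₁ × p₂|.
Here n̂_z ≈ -0.804; the vertex latitude is φ_max = arccos|n̂_z| ≈ 36.5°.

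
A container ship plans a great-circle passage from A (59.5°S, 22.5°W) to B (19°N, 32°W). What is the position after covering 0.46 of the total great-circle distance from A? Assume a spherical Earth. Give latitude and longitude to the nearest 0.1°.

≈ (23.5°S, 28.4°W)

Convert each endpoint to a unit vector on the sphere (x = cos φ cos λ, y = cos φ sin λ, z = sin φ).
The central angle between the endpoints is δ = arccos(p₁·p₂) ≈ 1.377 rad (78.9°).
Interpolate at f = 0.46 with slerp weights a = sin((1−f)δ)/sin δ ≈ 0.690, b = sin(fδ)/sin δ ≈ 0.603.
p = a·p₁ + b·p₂ ≈ (0.807, -0.436, -0.398); φ = arcsin(p_z) ≈ -23.45°, λ = atan2(p_y, p_x) ≈ -28.39°.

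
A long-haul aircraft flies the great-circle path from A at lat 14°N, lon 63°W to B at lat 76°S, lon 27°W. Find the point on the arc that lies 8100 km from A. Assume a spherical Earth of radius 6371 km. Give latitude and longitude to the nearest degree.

Convert each endpoint to a unit vector on the sphere (x = cos φ cos λ, y = cos φ sin λ, z = sin φ).
The central angle between the endpoints is δ = arccos(p₁·p₂) ≈ 1.616 rad (92.6°). The total great-circle distance is δ·R ≈ 1.616 × 6371 ≈ 10293 km, so the target fraction is f = 8100/10293 ≈ 0.787.
Interpolate at f ≈ 0.787 with slerp weights a = sin((1−f)δ)/sin δ ≈ 0.338, b = sin(fδ)/sin δ ≈ 0.956.
p = a·p₁ + b·p₂ ≈ (0.355, -0.397, -0.846); φ = arcsin(p_z) ≈ -57.81°, λ = atan2(p_y, p_x) ≈ -48.21°.

≈ lat 58°S, lon 48°W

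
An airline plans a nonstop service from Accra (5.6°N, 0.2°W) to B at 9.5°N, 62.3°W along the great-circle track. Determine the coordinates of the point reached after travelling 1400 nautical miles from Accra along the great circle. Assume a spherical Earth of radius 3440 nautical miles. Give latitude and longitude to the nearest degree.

Convert each endpoint to a unit vector on the sphere (x = cos φ cos λ, y = cos φ sin λ, z = sin φ).
The central angle between the endpoints is δ = arccos(p₁·p₂) ≈ 1.075 rad (61.6°). The total great-circle distance is δ·R ≈ 1.075 × 3440 ≈ 3699 nmi, so the target fraction is f = 1400/3699 ≈ 0.378.
Interpolate at f ≈ 0.378 with slerp weights a = sin((1−f)δ)/sin δ ≈ 0.704, b = sin(fδ)/sin δ ≈ 0.450.
p = a·p₁ + b·p₂ ≈ (0.907, -0.395, 0.143); φ = arcsin(p_z) ≈ 8.22°, λ = atan2(p_y, p_x) ≈ -23.54°.

≈ 8°N, 24°W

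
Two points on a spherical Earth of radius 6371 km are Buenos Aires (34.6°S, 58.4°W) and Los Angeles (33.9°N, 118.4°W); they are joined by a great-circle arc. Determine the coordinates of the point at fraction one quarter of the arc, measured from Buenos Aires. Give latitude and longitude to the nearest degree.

≈ 18°S, 75°W

Write both endpoints as unit vectors p₁, p₂ with components (cos φ cos λ, cos φ sin λ, sin φ).
The central angle between the endpoints is δ = arccos(p₁·p₂) ≈ 1.546 rad (88.6°).
Interpolate at f = 1/4 with slerp weights a = sin((1−f)δ)/sin δ ≈ 0.917, b = sin(fδ)/sin δ ≈ 0.377.
p = a·p₁ + b·p₂ ≈ (0.247, -0.918, -0.310); φ = arcsin(p_z) ≈ -18.08°, λ = atan2(p_y, p_x) ≈ -74.96°.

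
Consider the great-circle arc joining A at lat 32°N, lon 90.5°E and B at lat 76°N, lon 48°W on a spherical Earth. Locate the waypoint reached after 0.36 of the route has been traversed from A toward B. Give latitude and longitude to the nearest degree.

≈ lat 56°N, lon 83°E

Convert each endpoint to a unit vector on the sphere (x = cos φ cos λ, y = cos φ sin λ, z = sin φ).
The central angle between the endpoints is δ = arccos(p₁·p₂) ≈ 1.202 rad (68.9°).
Interpolate at f = 0.36 with slerp weights a = sin((1−f)δ)/sin δ ≈ 0.746, b = sin(fδ)/sin δ ≈ 0.450.
p = a·p₁ + b·p₂ ≈ (0.067, 0.552, 0.831); φ = arcsin(p_z) ≈ 56.24°, λ = atan2(p_y, p_x) ≈ 83.05°.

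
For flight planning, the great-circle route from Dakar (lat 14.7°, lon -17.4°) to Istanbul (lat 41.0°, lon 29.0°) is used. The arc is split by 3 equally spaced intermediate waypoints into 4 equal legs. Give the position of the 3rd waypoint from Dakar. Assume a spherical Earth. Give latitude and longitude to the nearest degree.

Write both endpoints as unit vectors p₁, p₂ with components (cos φ cos λ, cos φ sin λ, sin φ).
The central angle between the endpoints is δ = arccos(p₁·p₂) ≈ 0.837 rad (47.9°).
Interpolate at f = 3/4 with slerp weights a = sin((1−f)δ)/sin δ ≈ 0.280, b = sin(fδ)/sin δ ≈ 0.791.
p = a·p₁ + b·p₂ ≈ (0.780, 0.208, 0.590); φ = arcsin(p_z) ≈ 36.14°, λ = atan2(p_y, p_x) ≈ 14.96°.

≈ lat 36°, lon 15°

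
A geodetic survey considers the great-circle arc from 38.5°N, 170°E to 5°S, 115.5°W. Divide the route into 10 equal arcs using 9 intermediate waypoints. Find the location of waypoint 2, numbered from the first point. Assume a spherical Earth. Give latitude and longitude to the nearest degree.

≈ 33°N, 171°W

Convert each endpoint to a unit vector on the sphere (x = cos φ cos λ, y = cos φ sin λ, z = sin φ).
The central angle between the endpoints is δ = arccos(p₁·p₂) ≈ 1.416 rad (81.1°).
Interpolate at f = 2/10 with slerp weights a = sin((1−f)δ)/sin δ ≈ 0.917, b = sin(fδ)/sin δ ≈ 0.283.
p = a·p₁ + b·p₂ ≈ (-0.828, -0.130, 0.546); φ = arcsin(p_z) ≈ 33.09°, λ = atan2(p_y, p_x) ≈ -171.09°.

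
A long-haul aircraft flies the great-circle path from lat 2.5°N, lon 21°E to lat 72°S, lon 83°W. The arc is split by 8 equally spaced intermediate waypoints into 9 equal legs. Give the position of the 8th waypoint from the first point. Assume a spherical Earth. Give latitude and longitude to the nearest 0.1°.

≈ lat 71.3°S, lon 48.5°W

The haversine formula gives a central angle δ ≈ 1.687 rad (96.7°) between the endpoints.
Interpolate at f = 8/9 with slerp weights a = sin((1−f)δ)/sin δ ≈ 0.188, b = sin(fδ)/sin δ ≈ 1.004.
p = a·p₁ + b·p₂ ≈ (0.213, -0.241, -0.947); φ = arcsin(p_z) ≈ -71.25°, λ = atan2(p_y, p_x) ≈ -48.53°.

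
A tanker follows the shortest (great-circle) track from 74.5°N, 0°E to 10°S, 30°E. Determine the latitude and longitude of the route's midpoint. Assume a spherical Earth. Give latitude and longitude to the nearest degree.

The haversine formula gives a central angle δ ≈ 1.510 rad (86.5°) between the endpoints.
Interpolate at f = 1/2 with slerp weights a = sin((1−f)δ)/sin δ ≈ 0.687, b = sin(fδ)/sin δ ≈ 0.687.
p = a·p₁ + b·p₂ ≈ (0.769, 0.338, 0.542); φ = arcsin(p_z) ≈ 32.85°, λ = atan2(p_y, p_x) ≈ 23.73°.

≈ 33°N, 24°E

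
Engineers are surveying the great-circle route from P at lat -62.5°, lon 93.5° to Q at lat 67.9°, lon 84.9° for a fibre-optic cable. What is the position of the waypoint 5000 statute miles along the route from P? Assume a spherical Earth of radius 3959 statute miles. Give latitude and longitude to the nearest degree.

≈ lat 10°, lon 89°

Convert each endpoint to a unit vector on the sphere (x = cos φ cos λ, y = cos φ sin λ, z = sin φ).
The central angle between the endpoints is δ = arccos(p₁·p₂) ≈ 2.278 rad (130.5°). The total great-circle distance is δ·R ≈ 2.278 × 3959 ≈ 9020 mi, so the target fraction is f = 5000/9020 ≈ 0.554.
Interpolate at f ≈ 0.554 with slerp weights a = sin((1−f)δ)/sin δ ≈ 1.118, b = sin(fδ)/sin δ ≈ 1.254.
p = a·p₁ + b·p₂ ≈ (0.010, 0.985, 0.170); φ = arcsin(p_z) ≈ 9.79°, λ = atan2(p_y, p_x) ≈ 89.39°.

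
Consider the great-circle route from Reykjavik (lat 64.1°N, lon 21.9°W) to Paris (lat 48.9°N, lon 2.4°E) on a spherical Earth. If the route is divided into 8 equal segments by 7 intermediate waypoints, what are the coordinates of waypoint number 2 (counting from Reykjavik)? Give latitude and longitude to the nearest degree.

Convert each endpoint to a unit vector on the sphere (x = cos φ cos λ, y = cos φ sin λ, z = sin φ).
The central angle between the endpoints is δ = arccos(p₁·p₂) ≈ 0.349 rad (20.0°).
Interpolate at f = 2/8 with slerp weights a = sin((1−f)δ)/sin δ ≈ 0.757, b = sin(fδ)/sin δ ≈ 0.255.
p = a·p₁ + b·p₂ ≈ (0.474, -0.116, 0.873); φ = arcsin(p_z) ≈ 60.78°, λ = atan2(p_y, p_x) ≈ -13.78°.

≈ lat 61°N, lon 14°W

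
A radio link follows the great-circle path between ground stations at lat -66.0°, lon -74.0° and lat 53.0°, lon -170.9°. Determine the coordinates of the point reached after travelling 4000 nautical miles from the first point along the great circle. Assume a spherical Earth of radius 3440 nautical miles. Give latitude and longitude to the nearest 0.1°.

≈ lat -12.4°, lon -133.6°

Convert each endpoint to a unit vector on the sphere (x = cos φ cos λ, y = cos φ sin λ, z = sin φ).
The central angle between the endpoints is δ = arccos(p₁·p₂) ≈ 2.433 rad (139.4°). The total great-circle distance is δ·R ≈ 2.433 × 3440 ≈ 8368 nmi, so the target fraction is f = 4000/8368 ≈ 0.478.
Interpolate at f ≈ 0.478 with slerp weights a = sin((1−f)δ)/sin δ ≈ 1.467, b = sin(fδ)/sin δ ≈ 1.410.
p = a·p₁ + b·p₂ ≈ (-0.673, -0.708, -0.214); φ = arcsin(p_z) ≈ -12.36°, λ = atan2(p_y, p_x) ≈ -133.57°.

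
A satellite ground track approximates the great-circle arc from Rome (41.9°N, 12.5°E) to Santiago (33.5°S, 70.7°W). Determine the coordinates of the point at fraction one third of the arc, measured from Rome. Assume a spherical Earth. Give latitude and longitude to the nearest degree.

Convert each endpoint to a unit vector on the sphere (x = cos φ cos λ, y = cos φ sin λ, z = sin φ).
The central angle between the endpoints is δ = arccos(p₁·p₂) ≈ 1.870 rad (107.2°).
Interpolate at f = 1/3 with slerp weights a = sin((1−f)δ)/sin δ ≈ 0.992, b = sin(fδ)/sin δ ≈ 0.611.
p = a·p₁ + b·p₂ ≈ (0.889, -0.321, 0.325); φ = arcsin(p_z) ≈ 18.99°, λ = atan2(p_y, p_x) ≈ -19.85°.

≈ 19°N, 20°W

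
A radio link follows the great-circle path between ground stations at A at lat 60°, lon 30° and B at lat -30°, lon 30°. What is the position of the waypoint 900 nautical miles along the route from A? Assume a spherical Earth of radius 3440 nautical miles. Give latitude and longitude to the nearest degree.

≈ lat 45°, lon 30°

The haversine formula gives a central angle δ ≈ 1.571 rad (90.0°) between the endpoints. The total great-circle distance is δ·R ≈ 1.571 × 3440 ≈ 5404 nmi, so the target fraction is f = 900/5404 ≈ 0.167.
Interpolate at f ≈ 0.167 with slerp weights a = sin((1−f)δ)/sin δ ≈ 0.966, b = sin(fδ)/sin δ ≈ 0.259.
p = a·p₁ + b·p₂ ≈ (0.612, 0.353, 0.707); φ = arcsin(p_z) ≈ 45.01°, λ = atan2(p_y, p_x) ≈ 30.00°.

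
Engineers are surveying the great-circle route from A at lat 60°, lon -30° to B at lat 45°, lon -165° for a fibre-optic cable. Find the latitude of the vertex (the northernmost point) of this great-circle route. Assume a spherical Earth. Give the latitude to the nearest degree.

The great circle lies in the plane with unit normal n̂ = (p₁ × p₂)/|p₁ × p₂|.
Here n̂_z ≈ -0.268; the vertex latitude is φ_max = arccos|n̂_z| ≈ 74.4°.
Check via Clairaut: cos φ_max = |cos φ₁| · sin C = cos(60.0°)·sin(32.4°) ≈ 0.268, again giving ≈ 74.4°.

≈ 74°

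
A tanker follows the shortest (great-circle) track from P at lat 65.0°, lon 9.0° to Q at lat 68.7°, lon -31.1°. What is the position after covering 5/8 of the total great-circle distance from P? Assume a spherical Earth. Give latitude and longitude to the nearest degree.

Write both endpoints as unit vectors p₁, p₂ with components (cos φ cos λ, cos φ sin λ, sin φ).
The central angle between the endpoints is δ = arccos(p₁·p₂) ≈ 0.277 rad (15.9°).
Interpolate at f = 5/8 with slerp weights a = sin((1−f)δ)/sin δ ≈ 0.379, b = sin(fδ)/sin δ ≈ 0.630.
p = a·p₁ + b·p₂ ≈ (0.354, -0.093, 0.931); φ = arcsin(p_z) ≈ 68.52°, λ = atan2(p_y, p_x) ≈ -14.73°.

≈ lat 69°, lon -15°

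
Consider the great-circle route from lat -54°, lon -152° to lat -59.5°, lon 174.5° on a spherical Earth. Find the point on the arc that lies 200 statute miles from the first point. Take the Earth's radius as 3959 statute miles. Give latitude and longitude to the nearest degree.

Write both endpoints as unit vectors p₁, p₂ with components (cos φ cos λ, cos φ sin λ, sin φ).
The central angle between the endpoints is δ = arccos(p₁·p₂) ≈ 0.331 rad (18.9°). The total great-circle distance is δ·R ≈ 0.331 × 3959 ≈ 1309 mi, so the target fraction is f = 200/1309 ≈ 0.153.
Interpolate at f ≈ 0.153 with slerp weights a = sin((1−f)δ)/sin δ ≈ 0.852, b = sin(fδ)/sin δ ≈ 0.156.
p = a·p₁ + b·p₂ ≈ (-0.521, -0.227, -0.823); φ = arcsin(p_z) ≈ -55.38°, λ = atan2(p_y, p_x) ≈ -156.40°.

≈ lat -55°, lon -156°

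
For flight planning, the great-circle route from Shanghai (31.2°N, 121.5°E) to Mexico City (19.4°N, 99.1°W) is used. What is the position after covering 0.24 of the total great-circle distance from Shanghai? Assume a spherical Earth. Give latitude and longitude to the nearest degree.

Write both endpoints as unit vectors p₁, p₂ with components (cos φ cos λ, cos φ sin λ, sin φ).
The central angle between the endpoints is δ = arccos(p₁·p₂) ≈ 2.027 rad (116.1°).
Interpolate at f = 0.24 with slerp weights a = sin((1−f)δ)/sin δ ≈ 1.113, b = sin(fδ)/sin δ ≈ 0.521.
p = a·p₁ + b·p₂ ≈ (-0.575, 0.327, 0.750); φ = arcsin(p_z) ≈ 48.57°, λ = atan2(p_y, p_x) ≈ 150.39°.

≈ 49°N, 150°E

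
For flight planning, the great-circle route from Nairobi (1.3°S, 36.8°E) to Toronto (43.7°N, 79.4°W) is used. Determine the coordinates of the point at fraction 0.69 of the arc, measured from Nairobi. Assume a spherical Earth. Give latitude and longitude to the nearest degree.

Convert each endpoint to a unit vector on the sphere (x = cos φ cos λ, y = cos φ sin λ, z = sin φ).
The central angle between the endpoints is δ = arccos(p₁·p₂) ≈ 1.912 rad (109.6°).
Interpolate at f = 0.69 with slerp weights a = sin((1−f)δ)/sin δ ≈ 0.593, b = sin(fδ)/sin δ ≈ 1.028.
p = a·p₁ + b·p₂ ≈ (0.611, -0.375, 0.697); φ = arcsin(p_z) ≈ 44.16°, λ = atan2(p_y, p_x) ≈ -31.55°.

≈ 44°N, 32°W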